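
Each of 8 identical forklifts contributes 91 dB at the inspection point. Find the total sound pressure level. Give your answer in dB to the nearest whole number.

100 dB

L_total = L₁ + 10·log₁₀ N for N identical incoherent sources.
L_total = 91 + 10·log₁₀(8) = 91 + 9.031 = 100.03 dB.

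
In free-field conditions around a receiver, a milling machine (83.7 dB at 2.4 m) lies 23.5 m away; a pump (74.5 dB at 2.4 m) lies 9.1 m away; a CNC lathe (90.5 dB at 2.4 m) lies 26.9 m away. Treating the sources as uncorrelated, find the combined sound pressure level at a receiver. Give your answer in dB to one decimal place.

71.3 dB

Apply inverse-square spreading to bring every level to the receiver, then sum 10^(L/10).
milling machine: 83.7 − 20·log₁₀(23.5/2.4) = 83.7 − 19.82 = 63.88 dB.
pump: 74.5 − 20·log₁₀(9.1/2.4) = 74.5 − 11.58 = 62.92 dB.
CNC lathe: 90.5 − 20·log₁₀(26.9/2.4) = 90.5 − 20.99 = 69.51 dB.
Σ 10^(L/10) = 1.334e+07 → L_total = 10·log₁₀(1.334e+07) = 71.25 dB.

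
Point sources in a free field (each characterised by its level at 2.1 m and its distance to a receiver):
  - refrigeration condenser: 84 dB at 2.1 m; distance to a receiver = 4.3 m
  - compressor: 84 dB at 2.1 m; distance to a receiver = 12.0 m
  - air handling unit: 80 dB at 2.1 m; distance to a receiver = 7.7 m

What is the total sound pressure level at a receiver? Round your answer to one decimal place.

Apply inverse-square spreading to bring every level to the receiver, then sum 10^(L/10).
refrigeration condenser: 84 − 20·log₁₀(4.3/2.1) = 84 − 6.22 = 77.78 dB.
compressor: 84 − 20·log₁₀(12.0/2.1) = 84 − 15.14 = 68.86 dB.
air handling unit: 80 − 20·log₁₀(7.7/2.1) = 80 − 11.29 = 68.71 dB.
Σ 10^(L/10) = 7.504e+07 → L_total = 10·log₁₀(7.504e+07) = 78.75 dB.

78.8 dB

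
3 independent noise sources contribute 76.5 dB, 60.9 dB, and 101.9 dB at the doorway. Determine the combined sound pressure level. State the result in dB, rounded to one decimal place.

For uncorrelated sources the intensities add, so convert each level to linear form, sum, and take 10·log₁₀ of the total.
Σ 10^(L/10) = 10^(76.5/10) + 10^(60.9/10) + 10^(101.9/10) = 1.553e+10.
L_total = 10·log₁₀(1.553e+10) = 101.91 dB.

101.9 dB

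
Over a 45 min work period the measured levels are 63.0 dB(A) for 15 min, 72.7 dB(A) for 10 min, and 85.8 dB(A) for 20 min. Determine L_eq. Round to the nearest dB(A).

Weight each interval's intensity by its duration and average over T = 45 min:
Σ tᵢ·10^(Lᵢ/10) = 15·10^(63.0/10) + 10·10^(72.7/10) + 20·10^(85.8/10) = 7.820e+09.
L_eq = 10·log₁₀(7.820e+09/45) = 82.40 dB(A).

82 dB(A)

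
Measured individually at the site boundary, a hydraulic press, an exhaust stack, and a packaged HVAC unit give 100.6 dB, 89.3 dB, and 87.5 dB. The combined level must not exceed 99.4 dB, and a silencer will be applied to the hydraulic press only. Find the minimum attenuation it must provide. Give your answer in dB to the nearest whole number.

Fixed contribution from the other sources: Σ 10^(L/10) = 10^(89.3/10) + 10^(87.5/10) = 1.413e+09 (91.50 dB).
The limit corresponds to 10^(99.4/10) = 8.710e+09; subtracting the fixed part leaves 7.296e+09 for the hydraulic press, i.e. 98.63 dB.
So the hydraulic press must be reduced from 100.6 to 98.63 dB: IL = 1.97 dB.

2 dB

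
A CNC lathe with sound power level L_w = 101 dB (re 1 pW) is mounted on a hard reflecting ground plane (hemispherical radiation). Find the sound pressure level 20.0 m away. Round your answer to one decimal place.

The power spreads over a hemisphere of area 2π·r², so L_p = L_w − 10·log₁₀(2π·r²).
2π·r² = 2513 m², 10·log₁₀ of that is 34.002 dB.
L_p = 101 − 34.002 = 67.00 dB.

67.0 dB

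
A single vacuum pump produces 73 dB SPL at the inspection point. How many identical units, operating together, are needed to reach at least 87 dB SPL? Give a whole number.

26

Need L₁ + 10·log₁₀ N ≥ 87, i.e. log₁₀ N ≥ 1.40.
N ≥ 10^(14.0/10) = 25.119, so N = 26.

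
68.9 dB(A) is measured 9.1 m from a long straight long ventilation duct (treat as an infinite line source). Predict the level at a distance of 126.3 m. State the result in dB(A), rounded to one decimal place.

For a line source, L₂ = L₁ − 10·log₁₀(r₂/r₁).
L₂ = 68.9 − 10·log₁₀(126.3/9.1) = 68.9 − 11.424 = 57.48 dB(A).

57.5 dB(A)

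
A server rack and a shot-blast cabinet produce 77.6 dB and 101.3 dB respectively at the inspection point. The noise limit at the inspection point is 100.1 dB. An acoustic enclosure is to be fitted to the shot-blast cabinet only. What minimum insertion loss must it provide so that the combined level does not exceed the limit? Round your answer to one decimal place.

Everything except the shot-blast cabinet sums to 10^(77.6/10) = 5.754e+07 in linear terms, 77.60 dB.
The limit corresponds to 10^(100.1/10) = 1.023e+10; subtracting the fixed part leaves 1.018e+10 for the shot-blast cabinet, i.e. 100.08 dB.
Required insertion loss = 101.3 − 100.08 = 1.22 dB.

1.2 dB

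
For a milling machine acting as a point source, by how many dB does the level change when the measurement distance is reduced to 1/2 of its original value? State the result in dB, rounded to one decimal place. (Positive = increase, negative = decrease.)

+6.0 dB

With spherical spreading the level changes by −20·log₁₀(r₂/r₁).
ΔL = −20·log₁₀(0.5) = +6.02 dB.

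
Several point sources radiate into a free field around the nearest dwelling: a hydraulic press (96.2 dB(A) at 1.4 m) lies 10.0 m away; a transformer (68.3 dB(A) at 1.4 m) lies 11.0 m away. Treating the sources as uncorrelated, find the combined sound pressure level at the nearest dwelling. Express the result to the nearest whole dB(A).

79 dB(A)

First find each source's level at the receiver (point-source: −20·log₁₀(r/r_ref)), then combine on an intensity basis.
hydraulic press: 96.2 − 20·log₁₀(10.0/1.4) = 96.2 − 17.08 = 79.12 dB(A).
transformer: 68.3 − 20·log₁₀(11.0/1.4) = 68.3 − 17.91 = 50.39 dB(A).
Σ 10^(L/10) = 8.182e+07 → L_total = 10·log₁₀(8.182e+07) = 79.13 dB(A).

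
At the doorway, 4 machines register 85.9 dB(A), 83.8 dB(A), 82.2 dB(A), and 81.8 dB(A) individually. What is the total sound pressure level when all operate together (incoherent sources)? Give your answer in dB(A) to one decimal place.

89.8 dB(A)

Incoherent sources combine by intensity addition: L_total = 10·log₁₀(Σ 10^(L_i/10)).
Σ 10^(L/10) = 10^(85.9/10) + 10^(83.8/10) + 10^(82.2/10) + 10^(81.8/10) = 9.462e+08.
L_total = 10·log₁₀(9.462e+08) = 89.76 dB(A).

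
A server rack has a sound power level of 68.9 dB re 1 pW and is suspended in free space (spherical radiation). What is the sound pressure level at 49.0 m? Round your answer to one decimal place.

L_p = L_w − 10·log₁₀(4π·r²) with r = 49.0 m.
4π·r² = 3.017e+04 m², 10·log₁₀ of that is 44.796 dB.
L_p = 68.9 − 44.796 = 24.10 dB.

24.1 dB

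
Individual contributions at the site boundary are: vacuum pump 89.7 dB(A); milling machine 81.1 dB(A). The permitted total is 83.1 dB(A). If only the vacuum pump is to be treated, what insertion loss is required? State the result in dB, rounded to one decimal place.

The untreated sources together contribute 10^(81.1/10) = 1.288e+08, i.e. 81.10 dB(A).
The limit corresponds to 10^(83.1/10) = 2.042e+08; subtracting the fixed part leaves 7.535e+07 for the vacuum pump, i.e. 78.77 dB(A).
So the vacuum pump must be reduced from 89.7 to 78.77 dB(A): IL = 10.93 dB.

10.9 dB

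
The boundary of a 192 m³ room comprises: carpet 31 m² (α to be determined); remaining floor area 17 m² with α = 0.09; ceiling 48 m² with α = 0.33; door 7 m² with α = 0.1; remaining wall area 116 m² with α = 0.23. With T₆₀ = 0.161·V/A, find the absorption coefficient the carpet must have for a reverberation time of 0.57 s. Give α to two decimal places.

Required total absorption A = 0.161·192/0.57 = 54.23 m².
Absorption from the other surfaces = 17·0.09 + 48·0.33 + 7·0.1 + 116·0.23 = 44.75 m², so the carpet must supply 9.48 m² over 31 m².
α = 9.48/31 = 0.306.

0.31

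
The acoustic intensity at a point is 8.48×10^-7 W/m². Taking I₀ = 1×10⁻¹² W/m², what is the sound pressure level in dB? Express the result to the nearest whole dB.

L = 10·log₁₀(I/I₀) = 10·log₁₀(8.48×10^-7/10⁻¹²) = 10·log₁₀(8.48×10^5).
L = 10·(0.9284 + 5) = 59.28 dB.

59 dB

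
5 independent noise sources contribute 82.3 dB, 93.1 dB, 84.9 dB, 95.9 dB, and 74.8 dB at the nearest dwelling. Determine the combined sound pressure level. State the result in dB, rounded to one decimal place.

98.1 dB

For uncorrelated sources the intensities add, so convert each level to linear form, sum, and take 10·log₁₀ of the total.
Σ 10^(L/10) = 10^(82.3/10) + 10^(93.1/10) + 10^(84.9/10) + 10^(95.9/10) + 10^(74.8/10) = 6.441e+09.
L_total = 10·log₁₀(6.441e+09) = 98.09 dB.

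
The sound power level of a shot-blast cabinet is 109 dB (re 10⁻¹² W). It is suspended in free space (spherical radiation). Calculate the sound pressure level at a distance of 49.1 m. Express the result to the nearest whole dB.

Free-field spherical radiation: L_p = L_w − 10·log₁₀(4π·r²), r = 49.1 m.
4π·r² = 3.03e+04 m², 10·log₁₀ of that is 44.814 dB.
L_p = 109 − 44.814 = 64.19 dB.

64 dB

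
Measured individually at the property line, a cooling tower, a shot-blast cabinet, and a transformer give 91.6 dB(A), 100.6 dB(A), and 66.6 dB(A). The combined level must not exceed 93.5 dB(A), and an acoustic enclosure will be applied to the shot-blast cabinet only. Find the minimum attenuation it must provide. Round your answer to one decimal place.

11.6 dB

Fixed contribution from the other sources: Σ 10^(L/10) = 10^(91.6/10) + 10^(66.6/10) = 1.450e+09 (91.61 dB(A)).
The limit corresponds to 10^(93.5/10) = 2.239e+09; subtracting the fixed part leaves 7.887e+08 for the shot-blast cabinet, i.e. 88.97 dB(A).
So the shot-blast cabinet must be reduced from 100.6 to 88.97 dB(A): IL = 11.63 dB.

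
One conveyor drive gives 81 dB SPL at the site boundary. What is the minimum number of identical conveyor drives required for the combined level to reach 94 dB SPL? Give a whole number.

The shortfall is 94 − 81 = 13.0 dB, and N units add 10·log₁₀ N, so need 10·log₁₀ N ≥ 13.0.
N ≥ 10^(13.0/10) = 19.953, so N = 20.

20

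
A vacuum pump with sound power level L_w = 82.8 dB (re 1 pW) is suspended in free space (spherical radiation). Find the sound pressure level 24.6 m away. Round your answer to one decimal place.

The power spreads over a sphere of area 4π·r², so L_p = L_w − 10·log₁₀(4π·r²).
4π·r² = 7605 m², 10·log₁₀ of that is 38.811 dB.
L_p = 82.8 − 38.811 = 43.99 dB.

44.0 dB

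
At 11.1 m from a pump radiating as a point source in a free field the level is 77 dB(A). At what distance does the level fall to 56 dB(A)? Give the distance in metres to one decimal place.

124.5 m

Point-source spreading drops the level by 20·log₁₀(r₂/r₁); inverting, r₂/r₁ = 10^(ΔL/20).
r₂ = 11.1·10^((77−56)/20) = 11.1·10^(21.0/20) = 124.54 m.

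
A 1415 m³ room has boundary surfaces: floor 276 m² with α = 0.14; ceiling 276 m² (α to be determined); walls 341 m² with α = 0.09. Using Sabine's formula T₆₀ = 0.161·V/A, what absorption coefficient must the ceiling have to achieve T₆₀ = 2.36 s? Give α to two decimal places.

0.10

Required total absorption A = 0.161·1415/2.36 = 96.53 m².
Absorption from the other surfaces = 276·0.14 + 341·0.09 = 69.33 m², so the ceiling must supply 27.20 m² over 276 m².
α = 27.20/276 = 0.099.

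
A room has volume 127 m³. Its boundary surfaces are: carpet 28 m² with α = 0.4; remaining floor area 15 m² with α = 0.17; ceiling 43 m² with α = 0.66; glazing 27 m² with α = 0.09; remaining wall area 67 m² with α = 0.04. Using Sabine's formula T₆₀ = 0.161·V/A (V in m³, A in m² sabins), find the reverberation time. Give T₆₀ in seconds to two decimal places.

Summing Sᵢαᵢ: 28·0.4 + 15·0.17 + 43·0.66 + 27·0.09 + 67·0.04 = 47.24 m².
T₆₀ = 0.161 × 127 / 47.24 = 0.433 s.

0.43 s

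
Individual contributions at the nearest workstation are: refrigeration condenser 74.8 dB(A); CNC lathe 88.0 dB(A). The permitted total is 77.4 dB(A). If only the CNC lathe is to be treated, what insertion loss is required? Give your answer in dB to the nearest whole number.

14 dB

The untreated sources together contribute 10^(74.8/10) = 3.020e+07, i.e. 74.80 dB(A).
The limit corresponds to 10^(77.4/10) = 5.495e+07; subtracting the fixed part leaves 2.475e+07 for the CNC lathe, i.e. 73.94 dB(A).
So the CNC lathe must be reduced from 88.0 to 73.94 dB(A): IL = 14.06 dB.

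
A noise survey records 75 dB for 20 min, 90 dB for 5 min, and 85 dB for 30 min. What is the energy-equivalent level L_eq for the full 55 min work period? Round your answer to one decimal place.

84.4 dB

The energy average is taken in the linear domain: L_eq = 10·log₁₀[(Σ tᵢ·10^(Lᵢ/10))/T], T = 55 min.
Σ tᵢ·10^(Lᵢ/10) = 20·10^(75/10) + 5·10^(90/10) + 30·10^(85/10) = 1.512e+10.
L_eq = 10·log₁₀(1.512e+10/55) = 84.39 dB.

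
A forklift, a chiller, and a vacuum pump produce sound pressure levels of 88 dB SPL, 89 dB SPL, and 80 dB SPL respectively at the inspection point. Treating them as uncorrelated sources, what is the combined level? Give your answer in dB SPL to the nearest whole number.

Incoherent sources combine by intensity addition: L_total = 10·log₁₀(Σ 10^(L_i/10)).
Σ 10^(L/10) = 10^(88/10) + 10^(89/10) + 10^(80/10) = 1.525e+09.
L_total = 10·log₁₀(1.525e+09) = 91.83 dB SPL.

92 dB SPL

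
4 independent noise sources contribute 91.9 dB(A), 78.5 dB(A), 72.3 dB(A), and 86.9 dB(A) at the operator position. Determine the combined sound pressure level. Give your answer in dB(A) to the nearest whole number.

93 dB(A)

For uncorrelated sources the intensities add, so convert each level to linear form, sum, and take 10·log₁₀ of the total.
Σ 10^(L/10) = 10^(91.9/10) + 10^(78.5/10) + 10^(72.3/10) + 10^(86.9/10) = 2.126e+09.
L_total = 10·log₁₀(2.126e+09) = 93.28 dB(A).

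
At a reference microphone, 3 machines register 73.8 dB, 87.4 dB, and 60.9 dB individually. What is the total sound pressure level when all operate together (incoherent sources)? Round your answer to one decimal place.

87.6 dB

Incoherent sources combine by intensity addition: L_total = 10·log₁₀(Σ 10^(L_i/10)).
Σ 10^(L/10) = 10^(73.8/10) + 10^(87.4/10) + 10^(60.9/10) = 5.748e+08.
L_total = 10·log₁₀(5.748e+08) = 87.59 dB.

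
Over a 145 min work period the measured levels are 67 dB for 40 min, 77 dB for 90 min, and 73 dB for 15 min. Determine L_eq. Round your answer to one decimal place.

75.4 dB

Weight each interval's intensity by its duration and average over T = 145 min:
Σ tᵢ·10^(Lᵢ/10) = 40·10^(67/10) + 90·10^(77/10) + 15·10^(73/10) = 5.010e+09.
L_eq = 10·log₁₀(5.010e+09/145) = 75.39 dB.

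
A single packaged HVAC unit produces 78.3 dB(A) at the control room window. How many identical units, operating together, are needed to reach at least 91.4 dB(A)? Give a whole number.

The shortfall is 91.4 − 78.3 = 13.1 dB, and N units add 10·log₁₀ N, so need 10·log₁₀ N ≥ 13.1.
N ≥ 10^(13.1/10) = 20.417, so N = 21.

21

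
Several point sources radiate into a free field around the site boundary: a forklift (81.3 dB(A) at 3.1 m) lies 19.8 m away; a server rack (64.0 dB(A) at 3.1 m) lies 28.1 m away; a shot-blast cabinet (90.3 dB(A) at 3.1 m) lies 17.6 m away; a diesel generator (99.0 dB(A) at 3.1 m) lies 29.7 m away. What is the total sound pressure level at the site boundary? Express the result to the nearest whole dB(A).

Propagate each source to the receiver with L = L_ref − 20·log₁₀(r/r_ref), then add intensities.
forklift: 81.3 − 20·log₁₀(19.8/3.1) = 81.3 − 16.11 = 65.19 dB(A).
server rack: 64.0 − 20·log₁₀(28.1/3.1) = 64.0 − 19.15 = 44.85 dB(A).
shot-blast cabinet: 90.3 − 20·log₁₀(17.6/3.1) = 90.3 − 15.08 = 75.22 dB(A).
diesel generator: 99.0 − 20·log₁₀(29.7/3.1) = 99.0 − 19.63 = 79.37 dB(A).
Σ 10^(L/10) = 1.231e+08 → L_total = 10·log₁₀(1.231e+08) = 80.90 dB(A).

81 dB(A)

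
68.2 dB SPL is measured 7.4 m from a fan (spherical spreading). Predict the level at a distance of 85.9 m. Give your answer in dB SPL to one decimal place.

Point-source attenuation: ΔL = 20·log₁₀(r₂/r₁) = 20·log₁₀(85.9/7.4) = 21.295 dB.
L₂ = 68.2 − 20·log₁₀(85.9/7.4) = 68.2 − 21.295 = 46.90 dB SPL.

46.9 dB SPL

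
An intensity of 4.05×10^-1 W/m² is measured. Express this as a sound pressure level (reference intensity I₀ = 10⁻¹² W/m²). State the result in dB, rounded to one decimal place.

116.1 dB

I/I₀ = 4.05×10^-1/10⁻¹² = 4.05×10^11, and L = 10·log₁₀(I/I₀).
L = 10·(0.6075 + 11) = 116.07 dB.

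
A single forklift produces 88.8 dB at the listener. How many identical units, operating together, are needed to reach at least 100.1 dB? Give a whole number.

14

N identical sources give L₁ + 10·log₁₀ N, so require 10·log₁₀ N ≥ 100.1 − 88.8 = 11.3 dB.
N ≥ 10^(11.3/10) = 13.490, so N = 14.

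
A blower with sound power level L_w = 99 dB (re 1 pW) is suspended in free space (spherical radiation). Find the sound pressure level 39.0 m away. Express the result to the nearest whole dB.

L_p = L_w − 10·log₁₀(4π·r²) with r = 39.0 m.
4π·r² = 1.911e+04 m², 10·log₁₀ of that is 42.813 dB.
L_p = 99 − 42.813 = 56.19 dB.

56 dB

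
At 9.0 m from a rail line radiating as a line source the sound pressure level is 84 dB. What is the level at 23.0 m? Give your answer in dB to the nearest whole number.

80 dB

For a line source, L₂ = L₁ − 10·log₁₀(r₂/r₁).
L₂ = 84 − 10·log₁₀(23.0/9.0) = 84 − 4.075 = 79.93 dB.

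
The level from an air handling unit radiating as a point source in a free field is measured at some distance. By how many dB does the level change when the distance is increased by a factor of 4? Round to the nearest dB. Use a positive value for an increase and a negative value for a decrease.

With spherical spreading the level changes by −20·log₁₀(r₂/r₁).
ΔL = −20·log₁₀(4) = -12.04 dB.

-12 dB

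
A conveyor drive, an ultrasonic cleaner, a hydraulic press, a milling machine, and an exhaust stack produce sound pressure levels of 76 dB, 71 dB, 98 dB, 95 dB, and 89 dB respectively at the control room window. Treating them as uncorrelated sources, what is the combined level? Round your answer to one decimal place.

100.1 dB

For uncorrelated sources the intensities add, so convert each level to linear form, sum, and take 10·log₁₀ of the total.
Σ 10^(L/10) = 10^(76/10) + 10^(71/10) + 10^(98/10) + 10^(95/10) + 10^(89/10) = 1.032e+10.
L_total = 10·log₁₀(1.032e+10) = 100.14 dB.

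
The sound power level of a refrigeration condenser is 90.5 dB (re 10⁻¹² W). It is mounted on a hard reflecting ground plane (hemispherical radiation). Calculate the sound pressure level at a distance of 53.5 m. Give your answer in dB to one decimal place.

Free-field hemispherical radiation: L_p = L_w − 10·log₁₀(2π·r²), r = 53.5 m.
2π·r² = 1.798e+04 m², 10·log₁₀ of that is 42.549 dB.
L_p = 90.5 − 42.549 = 47.95 dB.

48.0 dB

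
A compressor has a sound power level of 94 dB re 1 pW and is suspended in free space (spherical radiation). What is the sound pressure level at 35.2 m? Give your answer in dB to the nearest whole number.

52 dB

L_p = L_w − 10·log₁₀(4π·r²) with r = 35.2 m.
4π·r² = 1.557e+04 m², 10·log₁₀ of that is 41.923 dB.
L_p = 94 − 41.923 = 52.08 dB.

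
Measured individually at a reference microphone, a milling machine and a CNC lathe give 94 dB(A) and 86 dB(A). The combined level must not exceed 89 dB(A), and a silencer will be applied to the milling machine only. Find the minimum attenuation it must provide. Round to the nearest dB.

Fixed contribution from the other source: Σ 10^(L/10) = 10^(86/10) = 3.981e+08 (86.00 dB(A)).
To meet 89 dB(A) overall, the treated milling machine may contribute at most 10^(89/10) − 3.981e+08 = 3.962e+08, i.e. 85.98 dB(A).
Required insertion loss = 94 − 85.98 = 8.02 dB.

8 dB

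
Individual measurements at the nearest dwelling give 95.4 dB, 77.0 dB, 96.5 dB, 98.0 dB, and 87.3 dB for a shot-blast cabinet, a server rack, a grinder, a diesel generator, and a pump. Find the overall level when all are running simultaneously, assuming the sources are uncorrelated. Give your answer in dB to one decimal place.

Incoherent sources combine by intensity addition: L_total = 10·log₁₀(Σ 10^(L_i/10)).
Σ 10^(L/10) = 10^(95.4/10) + 10^(77.0/10) + 10^(96.5/10) + 10^(98.0/10) + 10^(87.3/10) = 1.483e+10.
L_total = 10·log₁₀(1.483e+10) = 101.71 dB.

101.7 dB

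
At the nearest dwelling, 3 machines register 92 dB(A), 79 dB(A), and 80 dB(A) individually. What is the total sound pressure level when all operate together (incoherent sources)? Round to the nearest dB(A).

For uncorrelated sources the intensities add, so convert each level to linear form, sum, and take 10·log₁₀ of the total.
Σ 10^(L/10) = 10^(92/10) + 10^(79/10) + 10^(80/10) = 1.764e+09.
L_total = 10·log₁₀(1.764e+09) = 92.47 dB(A).

92 dB(A)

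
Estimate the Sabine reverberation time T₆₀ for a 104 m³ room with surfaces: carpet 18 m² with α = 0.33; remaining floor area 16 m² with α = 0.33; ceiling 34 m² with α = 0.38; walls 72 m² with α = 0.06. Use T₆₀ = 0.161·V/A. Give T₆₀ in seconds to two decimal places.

0.59 s

Summing Sᵢαᵢ: 18·0.33 + 16·0.33 + 34·0.38 + 72·0.06 = 28.46 m².
T₆₀ = 0.161 × 104 / 28.46 = 0.588 s.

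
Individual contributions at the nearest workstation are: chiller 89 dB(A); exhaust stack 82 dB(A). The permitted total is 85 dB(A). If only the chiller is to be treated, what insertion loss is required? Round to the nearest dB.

7 dB

Everything except the chiller sums to 10^(82/10) = 1.585e+08 in linear terms, 82.00 dB(A).
The limit corresponds to 10^(85/10) = 3.162e+08; subtracting the fixed part leaves 1.577e+08 for the chiller, i.e. 81.98 dB(A).
So the chiller must be reduced from 89 to 81.98 dB(A): IL = 7.02 dB.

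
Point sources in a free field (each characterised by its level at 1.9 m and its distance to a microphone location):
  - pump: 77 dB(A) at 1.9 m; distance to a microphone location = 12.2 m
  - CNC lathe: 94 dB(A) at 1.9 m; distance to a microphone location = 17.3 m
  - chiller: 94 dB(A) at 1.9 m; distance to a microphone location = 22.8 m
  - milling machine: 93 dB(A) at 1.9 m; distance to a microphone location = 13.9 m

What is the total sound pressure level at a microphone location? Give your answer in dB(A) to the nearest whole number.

79 dB(A)

Apply inverse-square spreading to bring every level to the receiver, then sum 10^(L/10).
pump: 77 − 20·log₁₀(12.2/1.9) = 77 − 16.15 = 60.85 dB(A).
CNC lathe: 94 − 20·log₁₀(17.3/1.9) = 94 − 19.19 = 74.81 dB(A).
chiller: 94 − 20·log₁₀(22.8/1.9) = 94 − 21.58 = 72.42 dB(A).
milling machine: 93 − 20·log₁₀(13.9/1.9) = 93 − 17.29 = 75.71 dB(A).
Σ 10^(L/10) = 8.624e+07 → L_total = 10·log₁₀(8.624e+07) = 79.36 dB(A).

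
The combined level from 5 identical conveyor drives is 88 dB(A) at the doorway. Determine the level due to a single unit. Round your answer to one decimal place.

5 equal contributions raise the level by 10·log₁₀ 5 = 6.990 dB, so each unit alone gives 88 − 6.990.

81.0 dB(A)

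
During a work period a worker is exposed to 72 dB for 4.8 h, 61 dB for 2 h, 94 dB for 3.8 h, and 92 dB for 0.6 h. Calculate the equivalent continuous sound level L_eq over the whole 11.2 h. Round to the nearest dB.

Weight each interval's intensity by its duration and average over T = 11.2 h:
Σ tᵢ·10^(Lᵢ/10) = 4.8·10^(72/10) + 2·10^(61/10) + 3.8·10^(94/10) + 0.6·10^(92/10) = 1.057e+10.
L_eq = 10·log₁₀(1.057e+10/11.2) = 89.75 dB.

90 dB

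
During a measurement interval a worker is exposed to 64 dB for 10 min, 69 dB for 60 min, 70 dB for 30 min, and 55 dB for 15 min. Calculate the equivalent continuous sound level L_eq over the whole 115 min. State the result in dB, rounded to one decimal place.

The energy average is taken in the linear domain: L_eq = 10·log₁₀[(Σ tᵢ·10^(Lᵢ/10))/T], T = 115 min.
Σ tᵢ·10^(Lᵢ/10) = 10·10^(64/10) + 60·10^(69/10) + 30·10^(70/10) + 15·10^(55/10) = 8.065e+08.
L_eq = 10·log₁₀(8.065e+08/115) = 68.46 dB.

68.5 dB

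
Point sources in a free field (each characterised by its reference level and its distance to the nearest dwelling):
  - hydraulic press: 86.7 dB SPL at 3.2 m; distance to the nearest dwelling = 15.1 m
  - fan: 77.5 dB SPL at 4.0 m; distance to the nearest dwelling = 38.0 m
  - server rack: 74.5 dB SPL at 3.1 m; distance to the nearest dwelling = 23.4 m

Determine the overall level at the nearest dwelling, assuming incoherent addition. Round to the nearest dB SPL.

Apply inverse-square spreading to bring every level to the receiver, then sum 10^(L/10).
hydraulic press: 86.7 − 20·log₁₀(15.1/3.2) = 86.7 − 13.48 = 73.22 dB SPL.
fan: 77.5 − 20·log₁₀(38.0/4.0) = 77.5 − 19.55 = 57.95 dB SPL.
server rack: 74.5 − 20·log₁₀(23.4/3.1) = 74.5 − 17.56 = 56.94 dB SPL.
Σ 10^(L/10) = 2.212e+07 → L_total = 10·log₁₀(2.212e+07) = 73.45 dB SPL.

73 dB SPL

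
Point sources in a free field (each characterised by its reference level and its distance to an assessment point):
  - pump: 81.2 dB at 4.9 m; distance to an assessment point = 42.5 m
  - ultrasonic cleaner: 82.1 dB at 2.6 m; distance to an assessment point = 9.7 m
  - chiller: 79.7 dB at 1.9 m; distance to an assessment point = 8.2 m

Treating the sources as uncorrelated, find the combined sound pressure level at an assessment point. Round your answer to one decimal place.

Apply inverse-square spreading to bring every level to the receiver, then sum 10^(L/10).
pump: 81.2 − 20·log₁₀(42.5/4.9) = 81.2 − 18.76 = 62.44 dB.
ultrasonic cleaner: 82.1 − 20·log₁₀(9.7/2.6) = 82.1 − 11.44 = 70.66 dB.
chiller: 79.7 − 20·log₁₀(8.2/1.9) = 79.7 − 12.70 = 67.00 dB.
Σ 10^(L/10) = 1.841e+07 → L_total = 10·log₁₀(1.841e+07) = 72.65 dB.

72.7 dB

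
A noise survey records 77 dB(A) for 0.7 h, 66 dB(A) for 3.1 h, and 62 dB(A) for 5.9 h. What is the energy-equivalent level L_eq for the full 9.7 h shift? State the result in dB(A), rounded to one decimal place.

The energy average is taken in the linear domain: L_eq = 10·log₁₀[(Σ tᵢ·10^(Lᵢ/10))/T], T = 9.7 h.
Σ tᵢ·10^(Lᵢ/10) = 0.7·10^(77/10) + 3.1·10^(66/10) + 5.9·10^(62/10) = 5.678e+07.
L_eq = 10·log₁₀(5.678e+07/9.7) = 67.67 dB(A).

67.7 dB(A)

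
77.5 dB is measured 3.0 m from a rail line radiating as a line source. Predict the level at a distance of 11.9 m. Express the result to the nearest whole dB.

72 dB

For a line source, L₂ = L₁ − 10·log₁₀(r₂/r₁).
L₂ = 77.5 − 10·log₁₀(11.9/3.0) = 77.5 − 5.984 = 71.52 dB.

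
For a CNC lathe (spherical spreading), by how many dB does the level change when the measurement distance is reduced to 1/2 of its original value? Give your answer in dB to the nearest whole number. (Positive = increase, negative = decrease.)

A point source loses 6 dB per doubling of distance; generally ΔL = −20·log₁₀(r₂/r₁).
ΔL = −20·log₁₀(0.5) = +6.02 dB.

+6 dB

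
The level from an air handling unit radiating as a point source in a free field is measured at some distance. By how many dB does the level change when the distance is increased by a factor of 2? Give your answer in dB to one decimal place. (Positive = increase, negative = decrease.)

A point source loses 6 dB per doubling of distance; generally ΔL = −20·log₁₀(r₂/r₁).
ΔL = −20·log₁₀(2) = -6.02 dB.

-6.0 dB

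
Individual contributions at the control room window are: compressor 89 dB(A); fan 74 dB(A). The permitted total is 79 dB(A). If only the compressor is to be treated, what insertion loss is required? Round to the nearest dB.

12 dB

Everything except the compressor sums to 10^(74/10) = 2.512e+07 in linear terms, 74.00 dB(A).
To meet 79 dB(A) overall, the treated compressor may contribute at most 10^(79/10) − 2.512e+07 = 5.431e+07, i.e. 77.35 dB(A).
So the compressor must be reduced from 89 to 77.35 dB(A): IL = 11.65 dB.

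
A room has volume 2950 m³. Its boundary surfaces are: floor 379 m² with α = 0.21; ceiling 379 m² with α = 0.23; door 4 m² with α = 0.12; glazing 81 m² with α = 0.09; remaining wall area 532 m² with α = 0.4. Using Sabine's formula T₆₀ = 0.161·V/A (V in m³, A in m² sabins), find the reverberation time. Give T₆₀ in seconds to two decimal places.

A = Σ Sᵢαᵢ = 379·0.21 + 379·0.23 + 4·0.12 + 81·0.09 + 532·0.4 = 387.33 m².
T₆₀ = 0.161 × 2950 / 387.33 = 1.226 s.

1.23 s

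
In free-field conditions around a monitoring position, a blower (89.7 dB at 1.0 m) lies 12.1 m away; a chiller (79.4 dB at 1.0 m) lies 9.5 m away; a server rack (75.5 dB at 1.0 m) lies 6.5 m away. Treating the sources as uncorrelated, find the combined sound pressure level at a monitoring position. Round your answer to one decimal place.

69.1 dB

Apply inverse-square spreading to bring every level to the receiver, then sum 10^(L/10).
blower: 89.7 − 20·log₁₀(12.1/1.0) = 89.7 − 21.66 = 68.04 dB.
chiller: 79.4 − 20·log₁₀(9.5/1.0) = 79.4 − 19.55 = 59.85 dB.
server rack: 75.5 − 20·log₁₀(6.5/1.0) = 75.5 − 16.26 = 59.24 dB.
Σ 10^(L/10) = 8.179e+06 → L_total = 10·log₁₀(8.179e+06) = 69.13 dB.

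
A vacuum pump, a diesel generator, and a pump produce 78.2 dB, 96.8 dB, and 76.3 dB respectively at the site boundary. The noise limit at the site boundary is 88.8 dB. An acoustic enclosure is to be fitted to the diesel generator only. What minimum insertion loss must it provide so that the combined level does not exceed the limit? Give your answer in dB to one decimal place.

The untreated sources together contribute 10^(78.2/10) + 10^(76.3/10) = 1.087e+08, i.e. 80.36 dB.
The limit corresponds to 10^(88.8/10) = 7.586e+08; subtracting the fixed part leaves 6.499e+08 for the diesel generator, i.e. 88.13 dB.
Required insertion loss = 96.8 − 88.13 = 8.67 dB.

8.7 dB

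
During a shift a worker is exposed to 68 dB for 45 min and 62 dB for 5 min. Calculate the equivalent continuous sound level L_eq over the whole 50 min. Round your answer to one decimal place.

67.7 dB

The energy average is taken in the linear domain: L_eq = 10·log₁₀[(Σ tᵢ·10^(Lᵢ/10))/T], T = 50 min.
Σ tᵢ·10^(Lᵢ/10) = 45·10^(68/10) + 5·10^(62/10) = 2.919e+08.
L_eq = 10·log₁₀(2.919e+08/50) = 67.66 dB.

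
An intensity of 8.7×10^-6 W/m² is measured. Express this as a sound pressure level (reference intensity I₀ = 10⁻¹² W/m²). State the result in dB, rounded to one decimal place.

Dividing by I₀ shifts the exponent by 12: I/I₀ = 8.7×10^6.
L = 10·(0.9395 + 6) = 69.40 dB.

69.4 dB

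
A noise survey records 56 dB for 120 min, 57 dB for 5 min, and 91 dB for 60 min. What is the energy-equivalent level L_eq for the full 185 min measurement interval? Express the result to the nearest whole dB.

86 dB

Weight each interval's intensity by its duration and average over T = 185 min:
Σ tᵢ·10^(Lᵢ/10) = 120·10^(56/10) + 5·10^(57/10) + 60·10^(91/10) = 7.559e+10.
L_eq = 10·log₁₀(7.559e+10/185) = 86.11 dB.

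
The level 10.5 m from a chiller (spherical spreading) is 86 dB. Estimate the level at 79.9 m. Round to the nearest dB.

68 dB

For a point source, L₂ = L₁ − 20·log₁₀(r₂/r₁).
L₂ = 86 − 20·log₁₀(79.9/10.5) = 86 − 17.627 = 68.37 dB.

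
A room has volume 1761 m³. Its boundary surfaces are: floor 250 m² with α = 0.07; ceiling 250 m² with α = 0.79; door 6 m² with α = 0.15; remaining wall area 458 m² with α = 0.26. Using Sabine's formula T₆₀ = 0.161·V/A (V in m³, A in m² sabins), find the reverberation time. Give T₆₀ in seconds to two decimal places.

0.85 s

A = Σ Sᵢαᵢ = 250·0.07 + 250·0.79 + 6·0.15 + 458·0.26 = 334.98 m².
T₆₀ = 0.161 × 1761 / 334.98 = 0.846 s.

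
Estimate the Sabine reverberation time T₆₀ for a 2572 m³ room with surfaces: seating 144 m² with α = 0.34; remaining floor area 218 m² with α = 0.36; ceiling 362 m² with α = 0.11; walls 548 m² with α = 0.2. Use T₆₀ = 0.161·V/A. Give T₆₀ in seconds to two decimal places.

1.50 s

Summing Sᵢαᵢ: 144·0.34 + 218·0.36 + 362·0.11 + 548·0.2 = 276.86 m².
T₆₀ = 0.161 × 2572 / 276.86 = 1.496 s.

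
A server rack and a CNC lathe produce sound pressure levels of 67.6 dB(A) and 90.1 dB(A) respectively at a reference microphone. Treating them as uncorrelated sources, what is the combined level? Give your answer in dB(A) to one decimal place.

For uncorrelated sources the intensities add, so convert each level to linear form, sum, and take 10·log₁₀ of the total.
Σ 10^(L/10) = 10^(67.6/10) + 10^(90.1/10) = 1.029e+09.
L_total = 10·log₁₀(1.029e+09) = 90.12 dB(A).

90.1 dB(A)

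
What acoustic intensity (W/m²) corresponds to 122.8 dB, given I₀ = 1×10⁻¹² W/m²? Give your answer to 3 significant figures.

I = I₀·10^(L/10) = 10⁻¹² × 10^(122.8/10) = 10^(0.280).

1.91 W/m²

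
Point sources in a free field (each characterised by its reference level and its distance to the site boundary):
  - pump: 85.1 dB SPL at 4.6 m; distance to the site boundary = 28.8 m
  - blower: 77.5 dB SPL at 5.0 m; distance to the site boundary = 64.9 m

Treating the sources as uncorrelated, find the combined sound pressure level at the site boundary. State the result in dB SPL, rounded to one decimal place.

69.3 dB SPL

Apply inverse-square spreading to bring every level to the receiver, then sum 10^(L/10).
pump: 85.1 − 20·log₁₀(28.8/4.6) = 85.1 − 15.93 = 69.17 dB SPL.
blower: 77.5 − 20·log₁₀(64.9/5.0) = 77.5 − 22.27 = 55.23 dB SPL.
Σ 10^(L/10) = 8.589e+06 → L_total = 10·log₁₀(8.589e+06) = 69.34 dB SPL.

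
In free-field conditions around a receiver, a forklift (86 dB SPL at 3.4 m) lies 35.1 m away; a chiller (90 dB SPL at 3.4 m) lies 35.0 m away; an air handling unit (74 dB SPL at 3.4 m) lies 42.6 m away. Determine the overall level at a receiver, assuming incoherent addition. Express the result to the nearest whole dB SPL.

Apply inverse-square spreading to bring every level to the receiver, then sum 10^(L/10).
forklift: 86 − 20·log₁₀(35.1/3.4) = 86 − 20.28 = 65.72 dB SPL.
chiller: 90 − 20·log₁₀(35.0/3.4) = 90 − 20.25 = 69.75 dB SPL.
air handling unit: 74 − 20·log₁₀(42.6/3.4) = 74 − 21.96 = 52.04 dB SPL.
Σ 10^(L/10) = 1.333e+07 → L_total = 10·log₁₀(1.333e+07) = 71.25 dB SPL.

71 dB SPL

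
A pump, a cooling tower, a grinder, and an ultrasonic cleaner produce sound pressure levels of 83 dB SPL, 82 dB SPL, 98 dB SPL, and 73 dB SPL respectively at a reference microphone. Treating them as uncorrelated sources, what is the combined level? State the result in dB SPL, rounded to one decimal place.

98.3 dB SPL

For uncorrelated sources the intensities add, so convert each level to linear form, sum, and take 10·log₁₀ of the total.
Σ 10^(L/10) = 10^(83/10) + 10^(82/10) + 10^(98/10) + 10^(73/10) = 6.688e+09.
L_total = 10·log₁₀(6.688e+09) = 98.25 dB SPL.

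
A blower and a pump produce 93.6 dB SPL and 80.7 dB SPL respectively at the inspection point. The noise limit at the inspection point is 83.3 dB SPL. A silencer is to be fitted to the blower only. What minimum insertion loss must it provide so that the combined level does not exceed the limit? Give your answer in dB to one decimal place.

13.8 dB

Fixed contribution from the other source: Σ 10^(L/10) = 10^(80.7/10) = 1.175e+08 (80.70 dB SPL).
The limit corresponds to 10^(83.3/10) = 2.138e+08; subtracting the fixed part leaves 9.631e+07 for the blower, i.e. 79.84 dB SPL.
So the blower must be reduced from 93.6 to 79.84 dB SPL: IL = 13.76 dB.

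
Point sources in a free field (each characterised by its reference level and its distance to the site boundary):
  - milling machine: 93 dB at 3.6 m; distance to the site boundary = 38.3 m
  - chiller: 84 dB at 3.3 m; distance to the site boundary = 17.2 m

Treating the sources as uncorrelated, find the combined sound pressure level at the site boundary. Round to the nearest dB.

First find each source's level at the receiver (point-source: −20·log₁₀(r/r_ref)), then combine on an intensity basis.
milling machine: 93 − 20·log₁₀(38.3/3.6) = 93 − 20.54 = 72.46 dB.
chiller: 84 − 20·log₁₀(17.2/3.3) = 84 − 14.34 = 69.66 dB.
Σ 10^(L/10) = 2.687e+07 → L_total = 10·log₁₀(2.687e+07) = 74.29 dB.

74 dB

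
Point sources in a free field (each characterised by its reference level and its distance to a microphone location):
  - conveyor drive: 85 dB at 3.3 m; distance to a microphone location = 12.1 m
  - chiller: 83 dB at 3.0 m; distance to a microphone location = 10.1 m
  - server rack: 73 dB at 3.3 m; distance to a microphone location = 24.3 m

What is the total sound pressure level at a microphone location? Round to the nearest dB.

Apply inverse-square spreading to bring every level to the receiver, then sum 10^(L/10).
conveyor drive: 85 − 20·log₁₀(12.1/3.3) = 85 − 11.29 = 73.71 dB.
chiller: 83 − 20·log₁₀(10.1/3.0) = 83 − 10.54 = 72.46 dB.
server rack: 73 − 20·log₁₀(24.3/3.3) = 73 − 17.34 = 55.66 dB.
Σ 10^(L/10) = 4.149e+07 → L_total = 10·log₁₀(4.149e+07) = 76.18 dB.

76 dB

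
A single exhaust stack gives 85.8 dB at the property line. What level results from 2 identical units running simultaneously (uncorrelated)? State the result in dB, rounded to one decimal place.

88.8 dB

N identical incoherent sources raise the level by 10·log₁₀ N.
L_total = 85.8 + 10·log₁₀(2) = 85.8 + 3.010 = 88.81 dB.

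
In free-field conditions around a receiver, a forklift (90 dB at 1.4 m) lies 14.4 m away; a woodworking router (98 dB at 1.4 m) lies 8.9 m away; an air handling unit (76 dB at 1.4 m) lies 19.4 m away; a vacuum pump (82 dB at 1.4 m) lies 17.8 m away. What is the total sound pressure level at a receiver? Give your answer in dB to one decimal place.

Apply inverse-square spreading to bring every level to the receiver, then sum 10^(L/10).
forklift: 90 − 20·log₁₀(14.4/1.4) = 90 − 20.24 = 69.76 dB.
woodworking router: 98 − 20·log₁₀(8.9/1.4) = 98 − 16.07 = 81.93 dB.
air handling unit: 76 − 20·log₁₀(19.4/1.4) = 76 − 22.83 = 53.17 dB.
vacuum pump: 82 − 20·log₁₀(17.8/1.4) = 82 − 22.09 = 59.91 dB.
Σ 10^(L/10) = 1.668e+08 → L_total = 10·log₁₀(1.668e+08) = 82.22 dB.

82.2 dB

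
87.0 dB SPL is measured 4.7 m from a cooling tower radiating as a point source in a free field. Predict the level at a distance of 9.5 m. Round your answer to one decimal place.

80.9 dB SPL

For a point source, L₂ = L₁ − 20·log₁₀(r₂/r₁).
L₂ = 87.0 − 20·log₁₀(9.5/4.7) = 87.0 − 6.113 = 80.89 dB SPL.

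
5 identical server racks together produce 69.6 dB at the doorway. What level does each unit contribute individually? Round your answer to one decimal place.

62.6 dB

For N identical incoherent sources L_total = L₁ + 10·log₁₀ N, so L₁ = 69.6 − 10·log₁₀(5) = 69.6 − 6.990.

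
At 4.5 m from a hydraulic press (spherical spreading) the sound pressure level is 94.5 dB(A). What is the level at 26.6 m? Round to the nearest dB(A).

79 dB(A)

Spherical spreading from a point source gives a 20·log₁₀(r₂/r₁) drop.
L₂ = 94.5 − 20·log₁₀(26.6/4.5) = 94.5 − 15.433 = 79.07 dB(A).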